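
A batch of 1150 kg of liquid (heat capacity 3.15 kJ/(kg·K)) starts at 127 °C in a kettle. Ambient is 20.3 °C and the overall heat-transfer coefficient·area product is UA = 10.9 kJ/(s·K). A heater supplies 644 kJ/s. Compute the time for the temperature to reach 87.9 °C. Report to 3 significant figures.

572 s

Lumped-capacitance energy balance: M c_p dT/dt = UA(T_amb − T) + Q̇.
τ = M c_p/UA = 332.34 s; T_ss = T_amb + Q̇/UA = 20.3 + 644/10.9 = 79.383 °C.
T(t) = T_ss + (T₀ − T_ss)e^(−t/τ); set T = 87.9:
t = −τ ln[(T − T_ss)/(T₀ − T_ss)] = −332.34 · ln(0.17887) = 571.98 s.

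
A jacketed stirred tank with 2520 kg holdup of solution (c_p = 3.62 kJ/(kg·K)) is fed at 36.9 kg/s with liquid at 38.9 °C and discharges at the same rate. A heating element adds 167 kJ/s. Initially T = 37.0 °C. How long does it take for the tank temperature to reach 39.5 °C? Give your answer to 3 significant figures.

108 s

Heat balance on the well-mixed liquid: M c_p dT/dt = ṁ c_p (T_in − T) + 167.
τ = M/ṁ = 68.293 s; T_ss = T_in + Q̇/(ṁ c_p) = 40.150 °C.
T(t) = T_ss + (T₀ − T_ss) e^(−t/τ). Set T = 39.5:
e^(−t/τ) = (39.5 − 40.150)/(37.0 − 40.150) = 0.20640
t = −68.293 · ln(0.20640) = 107.76 s.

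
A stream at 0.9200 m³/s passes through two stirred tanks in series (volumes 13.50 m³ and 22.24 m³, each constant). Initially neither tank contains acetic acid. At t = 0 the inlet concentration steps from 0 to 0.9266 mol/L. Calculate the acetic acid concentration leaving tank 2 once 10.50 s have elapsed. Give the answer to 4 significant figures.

Each tank obeys Vᵢ dCᵢ/dt = Q(Cᵢ₋₁ − Cᵢ), so τᵢ = Vᵢ/Q.
τ₁ = 13.50/0.9200 = 14.6739 s; τ₂ = 22.24/0.9200 = 24.1739 s.
Tank 1: C₁ = C_in(1 − e^(−t/τ₁)). Tank 2 (τ₁ ≠ τ₂): C₂ = C_in[1 − (τ₁ e^(−t/τ₁) − τ₂ e^(−t/τ₂))/(τ₁ − τ₂)].
At t = 10.50: e^(−t/τ₁) = 0.488920, e^(−t/τ₂) = 0.647684.
C₂ = 0.9266·[1 − (14.6739·0.488920 − 24.1739·0.647684)/(-9.50000)] = 0.9266·0.107086 = 0.0992263 mol/L.

0.09923 mol/L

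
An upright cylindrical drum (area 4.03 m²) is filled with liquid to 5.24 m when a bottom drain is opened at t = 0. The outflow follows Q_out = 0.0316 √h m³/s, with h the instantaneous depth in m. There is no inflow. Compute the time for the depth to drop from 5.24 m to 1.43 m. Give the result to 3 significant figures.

279 s

Accumulation of liquid (constant cross-section A): A dh/dt = −0.0316 √h.
∫ h^(−1/2) dh = −(0.0316/A) ∫ dt, giving 2√h = 2√h₀ − (0.0316/A) t.
t = 2A(√h₀ − √h)/0.0316 = 2·4.03·(√5.24 − √1.43)/0.0316
  = 8.0600 × (2.2891 − 1.1958) / 0.0316 = 278.86 s.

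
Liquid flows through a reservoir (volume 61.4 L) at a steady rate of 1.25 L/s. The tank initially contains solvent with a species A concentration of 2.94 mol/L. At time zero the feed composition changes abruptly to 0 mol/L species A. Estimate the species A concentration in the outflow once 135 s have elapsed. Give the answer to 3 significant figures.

0.188 mol/L

Transient balance on the dissolved component: V dC/dt = Q(C_in − C).
Rewrite as dC/dt + C/τ = C_in/τ, τ = V/Q = 49.120 s.
C approaches C_in exponentially: C(t) = C_in + (C₀ − C_in) e^(−t/τ).
C(135) = 0 + (2.94 − 0)·e^(−135/49.120) = 0 + (2.9400)·0.064032 = 0.18825 mol/L.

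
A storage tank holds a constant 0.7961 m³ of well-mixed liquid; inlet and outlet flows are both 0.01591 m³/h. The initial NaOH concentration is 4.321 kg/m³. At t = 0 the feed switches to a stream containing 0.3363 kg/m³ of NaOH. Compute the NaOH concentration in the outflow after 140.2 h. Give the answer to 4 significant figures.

Species balance on the tank: V dC/dt = Q(C_in − C).
Rewrite as dC/dt + C/τ = C_in/τ, τ = V/Q = 50.0377 h.
Integrating: C(t) = C_in + (C₀ − C_in) e^(−t/τ).
C(140.2) = 0.3363 + (4.321 − 0.3363)·e^(−140.2/50.0377) = 0.3363 + (3.98470)·0.0606954 = 0.578153 kg/m³.

0.5782 kg/m³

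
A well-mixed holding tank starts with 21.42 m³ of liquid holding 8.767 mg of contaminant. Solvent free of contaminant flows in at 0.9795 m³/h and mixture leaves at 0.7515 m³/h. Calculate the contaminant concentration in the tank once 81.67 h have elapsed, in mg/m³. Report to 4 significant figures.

Total volume: dV/dt = Q_in − Q_out = 0.228000 m³/h, so V(t) = 21.42 + 0.228000 t and V(81.67) = 40.0408 m³.
Species balance (pure solvent in): dm/dt = −Q_out · m/V(t).
dm/m = −Q_out dt/(V₀ + 0.228000 t); integrating gives ln(m/m₀) = −(Q_out/(Q_in−Q_out)) ln(V/V₀).
m = m₀ (V₀/V)^(Q_out/(Q_in−Q_out)) = 8.767 × (21.42/40.0408)^(3.29605) = 1.11524 mg.
C = m/V = 1.11524/40.0408 = 0.0278527 mg/m³.

0.02785 mg/m³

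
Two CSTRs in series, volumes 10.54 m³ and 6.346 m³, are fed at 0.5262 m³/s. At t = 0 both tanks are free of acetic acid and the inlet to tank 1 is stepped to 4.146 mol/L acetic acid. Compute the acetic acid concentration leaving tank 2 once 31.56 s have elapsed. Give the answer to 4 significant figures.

2.449 mol/L

Species balance on tank i: dCᵢ/dt = (Cᵢ₋₁ − Cᵢ)/τᵢ with τᵢ = Vᵢ/Q.
τ₁ = 10.54/0.5262 = 20.0304 s; τ₂ = 6.346/0.5262 = 12.0601 s.
Solving the cascade with C₁(0)=C₂(0)=0 gives C₂(t) = C_in[1 − (τ₁ e^(−t/τ₁) − τ₂ e^(−t/τ₂))/(τ₁ − τ₂)].
At t = 31.56: e^(−t/τ₁) = 0.206882, e^(−t/τ₂) = 0.0730286.
C₂ = 4.146·[1 − (20.0304·0.206882 − 12.0601·0.0730286)/(7.97035)] = 4.146·0.590581 = 2.44855 mol/L.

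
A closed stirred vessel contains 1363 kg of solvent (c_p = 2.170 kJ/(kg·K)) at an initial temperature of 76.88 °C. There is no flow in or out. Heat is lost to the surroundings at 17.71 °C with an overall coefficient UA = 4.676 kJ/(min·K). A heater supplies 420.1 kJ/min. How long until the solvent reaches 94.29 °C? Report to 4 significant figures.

M c_p dT/dt = −UA(T − T_amb) + Q̇.
τ = M c_p/UA = 632.530 min; T_ss = T_amb + Q̇/UA = 17.71 + 420.1/4.676 = 107.552 °C.
T(t) = T_ss + (T₀ − T_ss)e^(−t/τ); set T = 94.29:
t = −τ ln[(T − T_ss)/(T₀ − T_ss)] = −632.530 · ln(0.432377) = 530.350 min.

530.3 min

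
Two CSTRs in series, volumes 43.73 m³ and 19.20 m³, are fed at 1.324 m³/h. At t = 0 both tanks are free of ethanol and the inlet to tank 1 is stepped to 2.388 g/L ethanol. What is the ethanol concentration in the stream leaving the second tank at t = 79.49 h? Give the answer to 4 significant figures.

2.012 g/L

Time constants: τᵢ = Vᵢ/Q for each well-mixed tank.
τ₁ = 43.73/1.324 = 33.0287 h; τ₂ = 19.20/1.324 = 14.5015 h.
Solving the cascade with C₁(0)=C₂(0)=0 gives C₂(t) = C_in[1 − (τ₁ e^(−t/τ₁) − τ₂ e^(−t/τ₂))/(τ₁ − τ₂)].
At t = 79.49: e^(−t/τ₁) = 0.0901127, e^(−t/τ₂) = 0.00416309.
C₂ = 2.388·[1 − (33.0287·0.0901127 − 14.5015·0.00416309)/(18.5272)] = 2.388·0.842613 = 2.01216 g/L.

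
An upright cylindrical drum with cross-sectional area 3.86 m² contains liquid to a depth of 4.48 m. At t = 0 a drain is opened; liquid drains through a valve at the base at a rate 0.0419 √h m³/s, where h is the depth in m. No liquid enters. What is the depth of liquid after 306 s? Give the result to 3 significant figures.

0.208 m

With no inflow, A dh/dt = −0.0419 √h.
This is separable: 2 d(√h)/dt = −0.0419/A, so √h = √h₀ − (0.0419/(2A)) t.
√h = √4.48 − 0.0419·306/(2·3.86) = 2.1166 − 1.6608 = 0.45580.
h = 0.45580² = 0.20775 m.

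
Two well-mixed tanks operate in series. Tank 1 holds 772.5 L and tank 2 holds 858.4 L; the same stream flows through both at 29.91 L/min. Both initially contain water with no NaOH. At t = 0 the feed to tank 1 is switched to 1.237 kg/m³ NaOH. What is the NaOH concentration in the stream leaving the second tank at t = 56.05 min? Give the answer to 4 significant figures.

Species balance on tank i: dCᵢ/dt = (Cᵢ₋₁ − Cᵢ)/τᵢ with τᵢ = Vᵢ/Q.
τ₁ = 772.5/29.91 = 25.8275 min; τ₂ = 858.4/29.91 = 28.6994 min.
Tank 1: C₁ = C_in(1 − e^(−t/τ₁)). Tank 2 (τ₁ ≠ τ₂): C₂ = C_in[1 − (τ₁ e^(−t/τ₁) − τ₂ e^(−t/τ₂))/(τ₁ − τ₂)].
At t = 56.05: e^(−t/τ₁) = 0.114158, e^(−t/τ₂) = 0.141848.
C₂ = 1.237·[1 − (25.8275·0.114158 − 28.6994·0.141848)/(-2.87195)] = 1.237·0.609140 = 0.753506 kg/m³.

0.7535 kg/m³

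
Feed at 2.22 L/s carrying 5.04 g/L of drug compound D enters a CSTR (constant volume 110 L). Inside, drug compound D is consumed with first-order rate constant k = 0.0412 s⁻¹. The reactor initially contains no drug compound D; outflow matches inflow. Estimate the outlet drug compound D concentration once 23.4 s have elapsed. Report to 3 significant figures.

V dC/dt = Q(C_in − C) − k V C.
This is linear with rate a = Q/V + k = 0.061382 s⁻¹.
C_ss = Q C_in/(Q + kV) = 1.6571 g/L; C(t) = C_ss + (C₀ − C_ss) e^(−a t).
C(23.4) = 1.6571 + (-1.6571)·e^(−0.061382·23.4) = 1.6571 + (-1.6571)·0.23780 = 1.2631 g/L.

1.26 g/L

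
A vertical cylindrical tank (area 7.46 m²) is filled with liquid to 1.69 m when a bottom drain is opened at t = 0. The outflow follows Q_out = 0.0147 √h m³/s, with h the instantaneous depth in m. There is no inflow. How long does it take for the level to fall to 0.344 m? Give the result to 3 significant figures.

A dh/dt = −Q_out = −0.0147 √h.
This is separable: 2 d(√h)/dt = −0.0147/A, so √h = √h₀ − (0.0147/(2A)) t.
t = 2A(√h₀ − √h)/0.0147 = 2·7.46·(√1.69 − √0.344)/0.0147
  = 14.920 × (1.3000 − 0.58652) / 0.0147 = 724.16 s.

724 s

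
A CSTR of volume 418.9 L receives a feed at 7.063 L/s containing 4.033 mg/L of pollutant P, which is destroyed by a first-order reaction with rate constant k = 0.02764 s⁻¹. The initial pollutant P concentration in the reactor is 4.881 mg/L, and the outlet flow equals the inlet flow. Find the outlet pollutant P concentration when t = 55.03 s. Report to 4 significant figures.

Species balance: V dC/dt = Q C_in − Q C − k V C.
dC/dt = (Q/V) C_in − (Q/V + k) C; effective rate a = Q/V + k = 0.0168608 + 0.02764 = 0.0445008 s⁻¹.
C_ss = Q C_in/(Q + kV) = 1.52806 mg/L; C(t) = C_ss + (C₀ − C_ss) e^(−a t).
C(55.03) = 1.52806 + (3.35294)·e^(−0.0445008·55.03) = 1.52806 + (3.35294)·0.0863903 = 1.81772 mg/L.

1.818 mg/L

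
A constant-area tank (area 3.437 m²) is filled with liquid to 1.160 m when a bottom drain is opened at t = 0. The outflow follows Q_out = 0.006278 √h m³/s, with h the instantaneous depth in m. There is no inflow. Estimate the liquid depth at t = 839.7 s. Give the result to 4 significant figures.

0.09619 m

Volume balance on the tank: A dh/dt = −0.006278 √h.
This is separable: 2 d(√h)/dt = −0.006278/A, so √h = √h₀ − (0.006278/(2A)) t.
√h = √1.160 − 0.006278·839.7/(2·3.437) = 1.07703 − 0.766895 = 0.310138.
h = 0.310138² = 0.0961855 m.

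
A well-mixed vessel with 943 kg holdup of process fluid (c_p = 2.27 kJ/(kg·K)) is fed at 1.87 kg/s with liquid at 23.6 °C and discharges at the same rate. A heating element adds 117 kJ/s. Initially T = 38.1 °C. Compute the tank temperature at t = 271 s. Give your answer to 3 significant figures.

43.5 °C

M c_p dT/dt = ṁ c_p (T_in − T) + Q̇.
Rearrange: dT/dt = (T_ss − T)/τ with τ = M/ṁ = 504.28 s and T_ss = T_in + Q̇/(ṁ c_p) = 51.162 °C.
Solution: T(t) = T_ss + (T₀ − T_ss) e^(−t/τ).
T(271) = 51.162 + (-13.062)·e^(−271/504.28) = 51.162 + (-13.062)·0.58426 = 43.531 °C.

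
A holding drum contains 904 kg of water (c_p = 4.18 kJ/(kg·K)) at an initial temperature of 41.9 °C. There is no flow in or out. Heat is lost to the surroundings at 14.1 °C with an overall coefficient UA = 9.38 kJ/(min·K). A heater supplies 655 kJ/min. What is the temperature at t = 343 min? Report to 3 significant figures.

66.0 °C

Lumped-capacitance energy balance: M c_p dT/dt = UA(T_amb − T) + Q̇.
dT/dt = (T_ss − T)/τ with T_ss = T_amb + Q̇/UA = 14.1 + 655/9.38 = 83.929 °C, τ = M c_p/UA = 904·4.18/9.38 = 402.85 min.
T approaches T_ss exponentially: T(t) = T_ss + (T₀ − T_ss) e^(−t/τ).
T(343) = 83.929 + (-42.029)·0.42680 = 65.991 °C.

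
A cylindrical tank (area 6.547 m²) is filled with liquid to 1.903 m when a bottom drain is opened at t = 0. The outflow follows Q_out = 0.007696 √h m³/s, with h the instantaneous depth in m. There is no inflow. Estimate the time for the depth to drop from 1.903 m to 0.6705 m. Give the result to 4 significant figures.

Unsteady balance on liquid volume: A dh/dt = −0.007696 √h.
Separate and integrate: 2(√h − √h₀) = −(0.007696/A) t.
t = 2A(√h₀ − √h)/0.007696 = 2·6.547·(√1.903 − √0.6705)/0.007696
  = 13.0940 × (1.37949 − 0.818841) / 0.007696 = 953.895 s.

953.9 s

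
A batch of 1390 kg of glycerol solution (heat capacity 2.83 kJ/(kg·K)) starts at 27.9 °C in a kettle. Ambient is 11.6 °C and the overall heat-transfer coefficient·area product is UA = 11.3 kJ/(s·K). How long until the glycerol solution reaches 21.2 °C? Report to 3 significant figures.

M c_p dT/dt = −UA(T − T_amb).
τ = M c_p/UA = 348.12 s; T_ss = T_amb = 11.600 °C.
T(t) = T_ss + (T₀ − T_ss)e^(−t/τ); set T = 21.2:
t = −τ ln[(T − T_ss)/(T₀ − T_ss)] = −348.12 · ln(0.58896) = 184.29 s.

184 s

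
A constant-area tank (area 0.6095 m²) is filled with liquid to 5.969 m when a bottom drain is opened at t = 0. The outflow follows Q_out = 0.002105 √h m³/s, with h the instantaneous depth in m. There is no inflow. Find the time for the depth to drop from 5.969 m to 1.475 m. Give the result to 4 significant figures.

With no inflow, A dh/dt = −0.002105 √h.
This is separable: 2 d(√h)/dt = −0.002105/A, so √h = √h₀ − (0.002105/(2A)) t.
t = 2A(√h₀ − √h)/0.002105 = 2·0.6095·(√5.969 − √1.475)/0.002105
  = 1.21900 × (2.44315 − 1.21450) / 0.002105 = 711.513 s.

711.5 s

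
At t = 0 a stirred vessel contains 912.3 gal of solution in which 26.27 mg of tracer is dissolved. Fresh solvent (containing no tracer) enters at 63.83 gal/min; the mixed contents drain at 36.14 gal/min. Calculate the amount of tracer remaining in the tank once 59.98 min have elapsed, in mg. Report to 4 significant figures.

Let m(t) be the amount of tracer. Volume: V(t) = V₀ + (Q_in − Q_out) t = 912.3 + 27.6900 t; V(59.98) = 2573.15 gal.
No tracer enters, so dm/dt = −Q_out · (m/V).
Separate: dm/m = −Q_out dt/V(t) ⇒ ln(m/m₀) = −(Q_out/(Q_in−Q_out)) ln(V/V₀).
m = m₀ (V₀/V)^(Q_out/(Q_in−Q_out)) = 26.27 × (912.3/2573.15)^(1.30516) = 6.78750 mg.

6.787 mg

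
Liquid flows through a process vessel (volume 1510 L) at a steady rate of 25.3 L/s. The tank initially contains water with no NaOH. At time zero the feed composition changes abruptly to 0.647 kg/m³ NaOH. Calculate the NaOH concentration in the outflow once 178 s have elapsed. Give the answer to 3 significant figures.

Species balance on the tank: V dC/dt = Q(C_in − C).
Time constant τ = V/Q = 1510/25.3 = 59.684 s.
C approaches C_in exponentially: C(t) = C_in + (C₀ − C_in) e^(−t/τ).
C(178) = 0.647 + (0 − 0.647)·e^(−178/59.684) = 0.647 + (-0.64700)·0.050672 = 0.61422 kg/m³.

0.614 kg/m³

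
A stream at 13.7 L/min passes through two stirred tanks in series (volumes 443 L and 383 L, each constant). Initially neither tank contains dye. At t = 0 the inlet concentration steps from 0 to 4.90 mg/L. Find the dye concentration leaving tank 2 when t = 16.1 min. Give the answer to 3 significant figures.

Each tank obeys Vᵢ dCᵢ/dt = Q(Cᵢ₋₁ − Cᵢ), so τᵢ = Vᵢ/Q.
τ₁ = 443/13.7 = 32.336 min; τ₂ = 383/13.7 = 27.956 min.
Tank 1: C₁ = C_in(1 − e^(−t/τ₁)). Tank 2 (τ₁ ≠ τ₂): C₂ = C_in[1 − (τ₁ e^(−t/τ₁) − τ₂ e^(−t/τ₂))/(τ₁ − τ₂)].
At t = 16.1: e^(−t/τ₁) = 0.60781, e^(−t/τ₂) = 0.56220.
C₂ = 4.90·[1 − (32.336·0.60781 − 27.956·0.56220)/(4.3796)] = 4.90·0.10107 = 0.49524 mg/L.

0.495 mg/L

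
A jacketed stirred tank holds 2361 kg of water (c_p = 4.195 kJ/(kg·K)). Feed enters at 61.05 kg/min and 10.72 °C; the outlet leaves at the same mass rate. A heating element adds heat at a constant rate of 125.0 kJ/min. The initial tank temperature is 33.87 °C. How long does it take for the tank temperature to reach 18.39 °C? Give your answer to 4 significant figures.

M c_p dT/dt = ṁ c_p (T_in − T) + Q̇.
τ = M/ṁ = 38.6732 min; T_ss = T_in + Q̇/(ṁ c_p) = 11.2081 °C.
T(t) = T_ss + (T₀ − T_ss) e^(−t/τ). Set T = 18.39:
e^(−t/τ) = (18.39 − 11.2081)/(33.87 − 11.2081) = 0.316916
t = −38.6732 · ln(0.316916) = 44.4401 min.

44.44 min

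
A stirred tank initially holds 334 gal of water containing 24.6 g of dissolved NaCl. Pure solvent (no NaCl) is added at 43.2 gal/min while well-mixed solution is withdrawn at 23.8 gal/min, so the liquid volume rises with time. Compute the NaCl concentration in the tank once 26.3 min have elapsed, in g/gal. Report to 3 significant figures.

Let m(t) be the amount of NaCl. Volume: V(t) = V₀ + (Q_in − Q_out) t = 334 + 19.400 t; V(26.3) = 844.22 gal.
No NaCl enters, so dm/dt = −Q_out · (m/V).
dm/m = −Q_out dt/(V₀ + 19.400 t); integrating gives ln(m/m₀) = −(Q_out/(Q_in−Q_out)) ln(V/V₀).
m = m₀ (V₀/V)^(Q_out/(Q_in−Q_out)) = 24.6 × (334/844.22)^(1.2268) = 7.8866 g.
C = m/V = 7.8866/844.22 = 0.0093419 g/gal.

0.00934 g/gal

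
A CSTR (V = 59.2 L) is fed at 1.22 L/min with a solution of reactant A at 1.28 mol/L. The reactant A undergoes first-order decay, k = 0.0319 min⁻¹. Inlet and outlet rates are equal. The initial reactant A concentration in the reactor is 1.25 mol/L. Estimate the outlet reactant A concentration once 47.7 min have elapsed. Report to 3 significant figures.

0.563 mol/L

Species balance: V dC/dt = Q C_in − Q C − k V C.
This is linear with rate a = Q/V + k = 0.052508 min⁻¹.
C_ss = Q C_in/(Q + kV) = 0.50237 mol/L; C(t) = C_ss + (C₀ − C_ss) e^(−a t).
C(47.7) = 0.50237 + (0.74763)·e^(−0.052508·47.7) = 0.50237 + (0.74763)·0.081705 = 0.56345 mol/L.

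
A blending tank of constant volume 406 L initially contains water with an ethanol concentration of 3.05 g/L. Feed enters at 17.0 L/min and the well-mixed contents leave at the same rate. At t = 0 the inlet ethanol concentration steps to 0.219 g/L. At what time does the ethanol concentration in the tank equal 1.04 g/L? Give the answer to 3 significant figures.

29.6 min

Mass balance on the solute (V constant): V dC/dt = Q(C_in − C), so τ = V/Q = 23.882 min.
C(t) = C_in + (C₀ − C_in) e^(−t/τ). Set C = 1.04 and solve for t:
e^(−t/τ) = (C − C_in)/(C₀ − C_in) = (1.04 − 0.219)/(3.05 − 0.219) = 0.29000
t = −τ ln(…) = 23.882 × 1.2379 = 29.563 min.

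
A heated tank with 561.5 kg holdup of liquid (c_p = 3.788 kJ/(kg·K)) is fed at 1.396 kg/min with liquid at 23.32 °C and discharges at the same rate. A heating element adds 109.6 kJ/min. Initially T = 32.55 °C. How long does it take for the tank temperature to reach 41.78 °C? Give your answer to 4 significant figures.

653.2 min

M c_p dT/dt = ṁ c_p (T_in − T) + Q̇.
τ = M/ṁ = 402.221 min; T_ss = T_in + Q̇/(ṁ c_p) = 44.0460 °C.
T(t) = T_ss + (T₀ − T_ss) e^(−t/τ). Set T = 41.78:
e^(−t/τ) = (41.78 − 44.0460)/(32.55 − 44.0460) = 0.197111
t = −402.221 · ln(0.197111) = 653.202 min.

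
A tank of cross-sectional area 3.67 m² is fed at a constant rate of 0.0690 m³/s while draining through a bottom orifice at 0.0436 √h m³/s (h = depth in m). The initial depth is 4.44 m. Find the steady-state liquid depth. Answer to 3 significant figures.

2.50 m

A dh/dt = Q_in − 0.0436 √h. Steady state requires inflow = outflow:
Q_in = 0.0436 √h_ss ⇒ √h_ss = 0.0690/0.0436 = 1.5826.
h_ss = 1.5826² = 2.5045 m. (Since h₀ = 4.44 m > h_ss, the level will fall toward this value.)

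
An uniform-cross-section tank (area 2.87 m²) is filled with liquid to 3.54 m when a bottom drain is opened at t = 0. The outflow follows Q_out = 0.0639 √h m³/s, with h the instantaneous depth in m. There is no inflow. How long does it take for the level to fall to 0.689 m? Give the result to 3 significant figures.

Volume balance on the tank: A dh/dt = −0.0639 √h.
Separate and integrate: 2(√h − √h₀) = −(0.0639/A) t.
t = 2A(√h₀ − √h)/0.0639 = 2·2.87·(√3.54 − √0.689)/0.0639
  = 5.7400 × (1.8815 − 0.83006) / 0.0639 = 94.448 s.

94.4 s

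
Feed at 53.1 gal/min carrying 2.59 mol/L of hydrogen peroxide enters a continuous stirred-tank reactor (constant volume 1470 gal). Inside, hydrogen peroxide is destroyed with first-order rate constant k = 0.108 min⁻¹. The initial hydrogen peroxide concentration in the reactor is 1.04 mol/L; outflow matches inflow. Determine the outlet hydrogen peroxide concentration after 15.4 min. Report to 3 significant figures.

Species balance: V dC/dt = Q C_in − Q C − k V C.
dC/dt = (Q/V) C_in − (Q/V + k) C; effective rate a = Q/V + k = 0.036122 + 0.108 = 0.14412 min⁻¹.
C_ss = Q C_in/(Q + kV) = 0.64915 mol/L; C(t) = C_ss + (C₀ − C_ss) e^(−a t).
C(15.4) = 0.64915 + (0.39085)·e^(−0.14412·15.4) = 0.64915 + (0.39085)·0.10866 = 0.69162 mol/L.

0.692 mol/L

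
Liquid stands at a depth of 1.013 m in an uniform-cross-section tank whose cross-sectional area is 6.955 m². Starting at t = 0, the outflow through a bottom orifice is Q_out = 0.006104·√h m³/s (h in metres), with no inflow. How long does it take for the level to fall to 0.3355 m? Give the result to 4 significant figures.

973.6 s

A dh/dt = −Q_out = −0.006104 √h.
Separate and integrate: 2(√h − √h₀) = −(0.006104/A) t.
t = 2A(√h₀ − √h)/0.006104 = 2·6.955·(√1.013 − √0.3355)/0.006104
  = 13.9100 × (1.00648 − 0.579224) / 0.006104 = 973.644 s.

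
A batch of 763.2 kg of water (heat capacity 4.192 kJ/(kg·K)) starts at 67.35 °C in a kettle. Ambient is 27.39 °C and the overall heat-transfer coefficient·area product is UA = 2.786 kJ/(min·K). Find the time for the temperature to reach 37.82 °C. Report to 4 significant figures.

1542 min

Heat balance on the well-mixed liquid: M c_p dT/dt = −UA(T − T_amb).
τ = M c_p/UA = 1148.36 min; T_ss = T_amb = 27.3900 °C.
T(t) = T_ss + (T₀ − T_ss)e^(−t/τ); set T = 37.82:
t = −τ ln[(T − T_ss)/(T₀ − T_ss)] = −1148.36 · ln(0.261011) = 1542.47 min.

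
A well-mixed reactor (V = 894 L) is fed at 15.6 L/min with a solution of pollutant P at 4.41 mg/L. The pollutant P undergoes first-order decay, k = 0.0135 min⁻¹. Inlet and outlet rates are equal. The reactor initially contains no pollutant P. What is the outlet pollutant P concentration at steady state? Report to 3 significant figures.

Accumulation = in − out − consumed: V dC/dt = Q C_in − Q C − k V C.
At steady state: 0 = Q C_in − (Q + kV) C_ss, so C_ss = Q C_in/(Q + kV).
C_ss = 15.6·4.41/(15.6 + 0.0135·894) = 68.796/27.669 = 2.4864 mg/L.

2.49 mg/L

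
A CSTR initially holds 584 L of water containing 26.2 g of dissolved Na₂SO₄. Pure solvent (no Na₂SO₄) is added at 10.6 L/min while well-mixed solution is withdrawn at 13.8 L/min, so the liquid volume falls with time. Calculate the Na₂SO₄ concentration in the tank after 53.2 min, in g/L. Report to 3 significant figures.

0.0143 g/L

Total volume: dV/dt = Q_in − Q_out = -3.2000 L/min, so V(t) = 584 − 3.2000 t and V(53.2) = 413.76 L.
Species balance (pure solvent in): dm/dt = −Q_out · m/V(t).
dm/m = −Q_out dt/(V₀ − 3.2000 t); integrating gives ln(m/m₀) = −(Q_out/(Q_in−Q_out)) ln(V/V₀).
m = m₀ (V₀/V)^(Q_out/(Q_in−Q_out)) = 26.2 × (584/413.76)^(-4.3125) = 5.9275 g.
C = m/V = 5.9275/413.76 = 0.014326 g/L.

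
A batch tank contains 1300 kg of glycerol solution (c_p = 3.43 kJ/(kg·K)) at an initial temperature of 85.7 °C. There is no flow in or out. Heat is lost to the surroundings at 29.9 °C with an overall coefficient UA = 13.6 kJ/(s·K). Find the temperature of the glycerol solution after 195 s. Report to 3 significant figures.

Lumped-capacitance energy balance: M c_p dT/dt = UA(T_amb − T).
dT/dt = (T_ss − T)/τ with T_ss = T_amb = 29.900 °C, τ = M c_p/UA = 1300·3.43/13.6 = 327.87 s.
T approaches T_ss exponentially: T(t) = T_ss + (T₀ − T_ss) e^(−t/τ).
T(195) = 29.900 + (55.800)·0.55170 = 60.685 °C.

60.7 °C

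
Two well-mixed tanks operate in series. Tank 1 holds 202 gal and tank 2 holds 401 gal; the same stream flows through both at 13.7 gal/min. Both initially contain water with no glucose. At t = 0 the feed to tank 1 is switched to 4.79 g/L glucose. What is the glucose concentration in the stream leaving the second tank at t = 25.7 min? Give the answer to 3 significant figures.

1.63 g/L

Species balance on tank i: dCᵢ/dt = (Cᵢ₋₁ − Cᵢ)/τᵢ with τᵢ = Vᵢ/Q.
τ₁ = 202/13.7 = 14.745 min; τ₂ = 401/13.7 = 29.270 min.
Tank 1: C₁ = C_in(1 − e^(−t/τ₁)). Tank 2 (τ₁ ≠ τ₂): C₂ = C_in[1 − (τ₁ e^(−t/τ₁) − τ₂ e^(−t/τ₂))/(τ₁ − τ₂)].
At t = 25.7: e^(−t/τ₁) = 0.17499, e^(−t/τ₂) = 0.41560.
C₂ = 4.79·[1 − (14.745·0.17499 − 29.270·0.41560)/(-14.526)] = 4.79·0.34016 = 1.6294 g/L.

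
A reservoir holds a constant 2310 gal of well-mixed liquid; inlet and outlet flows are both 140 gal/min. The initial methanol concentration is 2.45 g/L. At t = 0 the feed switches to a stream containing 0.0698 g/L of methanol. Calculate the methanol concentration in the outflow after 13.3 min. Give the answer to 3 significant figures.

1.13 g/L

Transient balance on the dissolved component: V dC/dt = Q(C_in − C).
So dC/dt = (C_in − C)/τ with τ = V/Q = 2310/140 = 16.500 min.
Solution: C(t) = C_in + (C₀ − C_in) e^(−t/τ).
C(13.3) = 0.0698 + (2.45 − 0.0698)·e^(−13.3/16.500) = 0.0698 + (2.3802)·0.44661 = 1.1328 g/L.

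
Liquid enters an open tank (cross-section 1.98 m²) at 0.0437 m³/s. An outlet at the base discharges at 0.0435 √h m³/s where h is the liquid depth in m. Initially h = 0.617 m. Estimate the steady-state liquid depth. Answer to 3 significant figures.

Mass balance (ρ constant): A dh/dt = Q_in − 0.0435 √h. At steady state dh/dt = 0:
Q_in = 0.0435 √h_ss ⇒ √h_ss = 0.0437/0.0435 = 1.0046.
h_ss = 1.0046² = 1.0092 m. (Since h₀ = 0.617 m < h_ss, the level will rise toward this value.)

1.01 m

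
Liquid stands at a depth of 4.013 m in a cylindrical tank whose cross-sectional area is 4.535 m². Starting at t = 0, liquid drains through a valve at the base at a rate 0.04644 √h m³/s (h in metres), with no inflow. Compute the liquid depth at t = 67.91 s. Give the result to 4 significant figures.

2.741 m

Mass balance (ρ constant): A dh/dt = −0.04644 √h.
∫ h^(−1/2) dh = −(0.04644/A) ∫ dt, giving 2√h = 2√h₀ − (0.04644/A) t.
√h = √4.013 − 0.04644·67.91/(2·4.535) = 2.00325 − 0.347711 = 1.65554.
h = 1.65554² = 2.74080 m.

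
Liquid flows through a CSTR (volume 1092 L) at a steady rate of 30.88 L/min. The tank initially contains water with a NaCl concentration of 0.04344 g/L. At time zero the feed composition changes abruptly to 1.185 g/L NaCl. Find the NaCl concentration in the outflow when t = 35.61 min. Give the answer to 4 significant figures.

Unsteady species balance (constant V, well mixed): V dC/dt = Q(C_in − C).
So dC/dt = (C_in − C)/τ with τ = V/Q = 1092/30.88 = 35.3627 min.
Integrating: C(t) = C_in + (C₀ − C_in) e^(−t/τ).
C(35.61) = 1.185 + (0.04344 − 1.185)·e^(−35.61/35.3627) = 1.185 + (-1.14156)·0.365316 = 0.767970 g/L.

0.7680 g/L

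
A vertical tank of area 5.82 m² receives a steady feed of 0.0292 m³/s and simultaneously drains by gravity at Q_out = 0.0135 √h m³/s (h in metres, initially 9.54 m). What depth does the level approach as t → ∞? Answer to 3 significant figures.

Level balance: A dh/dt = 0.0292 − 0.0135 √h. Setting dh/dt = 0:
Q_in = 0.0135 √h_ss ⇒ √h_ss = 0.0292/0.0135 = 2.1630.
h_ss = 2.1630² = 4.6784 m. (Since h₀ = 9.54 m > h_ss, the level will fall toward this value.)

4.68 m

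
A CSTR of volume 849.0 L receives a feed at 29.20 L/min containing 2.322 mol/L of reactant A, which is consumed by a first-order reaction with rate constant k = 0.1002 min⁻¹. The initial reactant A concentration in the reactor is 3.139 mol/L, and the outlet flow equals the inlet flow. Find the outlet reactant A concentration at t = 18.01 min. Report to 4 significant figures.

0.8188 mol/L

Species balance: V dC/dt = Q C_in − Q C − k V C.
This is linear with rate a = Q/V + k = 0.134593 min⁻¹.
C_ss = Q C_in/(Q + kV) = 0.593354 mol/L; C(t) = C_ss + (C₀ − C_ss) e^(−a t).
C(18.01) = 0.593354 + (2.54565)·e^(−0.134593·18.01) = 0.593354 + (2.54565)·0.0885642 = 0.818807 mol/L.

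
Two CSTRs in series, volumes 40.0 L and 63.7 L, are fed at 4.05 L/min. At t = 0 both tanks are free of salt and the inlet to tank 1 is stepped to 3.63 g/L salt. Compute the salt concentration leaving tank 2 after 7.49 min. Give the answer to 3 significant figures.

Species balance on tank i: dCᵢ/dt = (Cᵢ₋₁ − Cᵢ)/τᵢ with τᵢ = Vᵢ/Q.
τ₁ = 40.0/4.05 = 9.8765 min; τ₂ = 63.7/4.05 = 15.728 min.
Tank 1: C₁ = C_in(1 − e^(−t/τ₁)). Tank 2 (τ₁ ≠ τ₂): C₂ = C_in[1 − (τ₁ e^(−t/τ₁) − τ₂ e^(−t/τ₂))/(τ₁ − τ₂)].
At t = 7.49: e^(−t/τ₁) = 0.46843, e^(−t/τ₂) = 0.62113.
C₂ = 3.63·[1 − (9.8765·0.46843 − 15.728·0.62113)/(-5.8519)] = 3.63·0.12114 = 0.43975 g/L.

0.440 g/L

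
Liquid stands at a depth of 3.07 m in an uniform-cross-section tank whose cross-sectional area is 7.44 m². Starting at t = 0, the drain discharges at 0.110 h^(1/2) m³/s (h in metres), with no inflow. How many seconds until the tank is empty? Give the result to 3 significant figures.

With no inflow, A dh/dt = −0.110 √h.
∫ h^(−1/2) dh = −(0.110/A) ∫ dt, giving 2√h = 2√h₀ − (0.110/A) t.
Set h = 0: 2√h₀ = (0.110/A) t_empty ⇒ t_empty = 2A√h₀/0.110.
t_empty = 2·7.44·√3.07/0.110 = 14.880·1.7521/0.110 = 237.02 s.

237 s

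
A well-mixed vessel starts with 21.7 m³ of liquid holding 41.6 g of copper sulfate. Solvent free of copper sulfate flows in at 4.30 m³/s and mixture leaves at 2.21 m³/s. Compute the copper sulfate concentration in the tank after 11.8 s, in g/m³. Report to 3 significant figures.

Total volume: dV/dt = Q_in − Q_out = 2.0900 m³/s, so V(t) = 21.7 + 2.0900 t and V(11.8) = 46.362 m³.
No copper sulfate enters, so dm/dt = −Q_out · (m/V).
dm/m = −Q_out dt/(V₀ + 2.0900 t); integrating gives ln(m/m₀) = −(Q_out/(Q_in−Q_out)) ln(V/V₀).
m = m₀ (V₀/V)^(Q_out/(Q_in−Q_out)) = 41.6 × (21.7/46.362)^(1.0574) = 18.641 g.
C = m/V = 18.641/46.362 = 0.40207 g/m³.

0.402 g/m³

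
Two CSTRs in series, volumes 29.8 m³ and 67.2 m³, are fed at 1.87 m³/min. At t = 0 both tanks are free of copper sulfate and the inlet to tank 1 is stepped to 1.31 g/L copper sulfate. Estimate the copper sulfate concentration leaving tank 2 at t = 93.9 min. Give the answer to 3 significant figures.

Time constants: τᵢ = Vᵢ/Q for each well-mixed tank.
τ₁ = 29.8/1.87 = 15.936 min; τ₂ = 67.2/1.87 = 35.936 min.
Solving the cascade with C₁(0)=C₂(0)=0 gives C₂(t) = C_in[1 − (τ₁ e^(−t/τ₁) − τ₂ e^(−t/τ₂))/(τ₁ − τ₂)].
At t = 93.9: e^(−t/τ₁) = 0.0027604, e^(−t/τ₂) = 0.073315.
C₂ = 1.31·[1 − (15.936·0.0027604 − 35.936·0.073315)/(-20.000)] = 1.31·0.87047 = 1.1403 g/L.

1.14 g/L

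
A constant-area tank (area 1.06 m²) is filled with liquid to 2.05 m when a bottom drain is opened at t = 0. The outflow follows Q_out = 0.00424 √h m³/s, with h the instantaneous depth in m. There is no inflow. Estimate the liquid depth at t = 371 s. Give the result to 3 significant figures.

0.476 m

With no inflow, A dh/dt = −0.00424 √h.
∫ h^(−1/2) dh = −(0.00424/A) ∫ dt, giving 2√h = 2√h₀ − (0.00424/A) t.
√h = √2.05 − 0.00424·371/(2·1.06) = 1.4318 − 0.74200 = 0.68978.
h = 0.68978² = 0.47580 m.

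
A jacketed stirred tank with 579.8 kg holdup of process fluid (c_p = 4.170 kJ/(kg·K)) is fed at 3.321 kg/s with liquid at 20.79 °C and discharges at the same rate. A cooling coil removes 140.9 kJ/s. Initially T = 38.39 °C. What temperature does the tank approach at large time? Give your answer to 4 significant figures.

10.62 °C

M c_p dT/dt = ṁ c_p (T_in − T) − Q̇.
At steady state dT/dt = 0 ⇒ T_ss = T_in − Q̇/(ṁ c_p) = 20.79 − 140.9/(3.321·4.170) = 10.6157 °C.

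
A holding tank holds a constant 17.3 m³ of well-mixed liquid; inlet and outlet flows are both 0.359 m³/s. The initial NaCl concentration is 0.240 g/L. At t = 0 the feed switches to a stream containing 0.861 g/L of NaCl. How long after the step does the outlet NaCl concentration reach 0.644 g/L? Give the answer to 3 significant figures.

50.7 s

Species balance: V dC/dt = Q(C_in − C) ⇒ τ = V/Q = 48.189 s.
C(t) = C_in + (C₀ − C_in) e^(−t/τ). Set C = 0.644 and solve for t:
e^(−t/τ) = (C − C_in)/(C₀ − C_in) = (0.644 − 0.861)/(0.240 − 0.861) = 0.34944
t = −τ ln(…) = 48.189 × 1.0514 = 50.668 s.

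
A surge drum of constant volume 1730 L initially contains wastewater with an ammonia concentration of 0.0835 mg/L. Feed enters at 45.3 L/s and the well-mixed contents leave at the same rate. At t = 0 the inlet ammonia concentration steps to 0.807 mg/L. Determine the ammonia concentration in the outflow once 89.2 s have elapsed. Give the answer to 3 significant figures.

0.737 mg/L

Transient balance on the dissolved component: V dC/dt = Q(C_in − C).
Time constant τ = V/Q = 1730/45.3 = 38.190 s.
C approaches C_in exponentially: C(t) = C_in + (C₀ − C_in) e^(−t/τ).
C(89.2) = 0.807 + (0.0835 − 0.807)·e^(−89.2/38.190) = 0.807 + (-0.72350)·0.096743 = 0.73701 mg/L.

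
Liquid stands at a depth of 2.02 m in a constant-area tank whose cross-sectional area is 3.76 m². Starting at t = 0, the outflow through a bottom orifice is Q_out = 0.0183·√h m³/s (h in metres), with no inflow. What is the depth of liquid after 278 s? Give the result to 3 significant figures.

0.555 m

A dh/dt = −Q_out = −0.0183 √h.
∫ h^(−1/2) dh = −(0.0183/A) ∫ dt, giving 2√h = 2√h₀ − (0.0183/A) t.
√h = √2.02 − 0.0183·278/(2·3.76) = 1.4213 − 0.67652 = 0.74475.
h = 0.74475² = 0.55465 m.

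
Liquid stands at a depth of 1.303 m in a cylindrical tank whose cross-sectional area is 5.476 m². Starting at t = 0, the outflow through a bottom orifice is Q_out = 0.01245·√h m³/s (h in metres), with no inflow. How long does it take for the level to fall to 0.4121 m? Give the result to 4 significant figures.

439.4 s

Volume balance on the tank: A dh/dt = −0.01245 √h.
Separate and integrate: 2(√h − √h₀) = −(0.01245/A) t.
t = 2A(√h₀ − √h)/0.01245 = 2·5.476·(√1.303 − √0.4121)/0.01245
  = 10.9520 × (1.14149 − 0.641950) / 0.01245 = 439.435 s.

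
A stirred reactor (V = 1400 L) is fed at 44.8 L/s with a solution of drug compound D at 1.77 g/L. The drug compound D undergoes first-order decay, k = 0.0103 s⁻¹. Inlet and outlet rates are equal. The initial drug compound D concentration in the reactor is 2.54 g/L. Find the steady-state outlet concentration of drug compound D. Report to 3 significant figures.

Species balance: V dC/dt = Q C_in − Q C − k V C.
Steady state (dC/dt = 0): C_ss = Q C_in/(Q + kV) = C_in/(1 + kV/Q).
C_ss = 44.8·1.77/(44.8 + 0.0103·1400) = 79.296/59.220 = 1.3390 g/L.

1.34 g/L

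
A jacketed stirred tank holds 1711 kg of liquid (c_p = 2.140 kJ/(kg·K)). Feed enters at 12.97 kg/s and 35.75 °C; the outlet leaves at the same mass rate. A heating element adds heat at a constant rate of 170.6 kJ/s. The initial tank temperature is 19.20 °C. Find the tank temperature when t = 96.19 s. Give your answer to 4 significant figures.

30.95 °C

M c_p dT/dt = ṁ c_p (T_in − T) + Q̇.
Rearrange: dT/dt = (T_ss − T)/τ with τ = M/ṁ = 131.920 s and T_ss = T_in + Q̇/(ṁ c_p) = 41.8965 °C.
Solution: T(t) = T_ss + (T₀ − T_ss) e^(−t/τ).
T(96.19) = 41.8965 + (-22.6965)·e^(−96.19/131.920) = 41.8965 + (-22.6965)·0.482316 = 30.9496 °C.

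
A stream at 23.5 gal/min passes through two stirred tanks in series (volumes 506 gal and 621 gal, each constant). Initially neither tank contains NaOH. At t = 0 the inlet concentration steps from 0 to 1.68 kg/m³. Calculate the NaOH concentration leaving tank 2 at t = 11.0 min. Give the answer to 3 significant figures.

0.132 kg/m³

Species balance on tank i: dCᵢ/dt = (Cᵢ₋₁ − Cᵢ)/τᵢ with τᵢ = Vᵢ/Q.
τ₁ = 506/23.5 = 21.532 min; τ₂ = 621/23.5 = 26.426 min.
Tank 1: C₁ = C_in(1 − e^(−t/τ₁)). Tank 2 (τ₁ ≠ τ₂): C₂ = C_in[1 − (τ₁ e^(−t/τ₁) − τ₂ e^(−t/τ₂))/(τ₁ − τ₂)].
At t = 11.0: e^(−t/τ₁) = 0.59997, e^(−t/τ₂) = 0.65951.
C₂ = 1.68·[1 − (21.532·0.59997 − 26.426·0.65951)/(-4.8936)] = 1.68·0.078551 = 0.13197 kg/m³.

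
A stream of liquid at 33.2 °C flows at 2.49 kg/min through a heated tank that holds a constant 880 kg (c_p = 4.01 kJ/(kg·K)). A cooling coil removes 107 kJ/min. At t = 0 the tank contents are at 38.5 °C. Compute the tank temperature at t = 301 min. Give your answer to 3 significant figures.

M c_p dT/dt = ṁ c_p (T_in − T) − Q̇.
Rearrange: dT/dt = (T_ss − T)/τ with τ = M/ṁ = 353.41 min and T_ss = T_in − Q̇/(ṁ c_p) = 22.484 °C.
T approaches T_ss exponentially: T(t) = T_ss + (T₀ − T_ss) e^(−t/τ).
T(301) = 22.484 + (16.016)·e^(−301/353.41) = 22.484 + (16.016)·0.42669 = 29.318 °C.

29.3 °C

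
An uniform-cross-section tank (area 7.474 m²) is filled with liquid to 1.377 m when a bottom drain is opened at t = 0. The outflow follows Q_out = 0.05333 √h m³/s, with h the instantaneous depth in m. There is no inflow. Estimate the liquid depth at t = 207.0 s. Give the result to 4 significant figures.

0.1892 m

Unsteady balance on liquid volume: A dh/dt = −0.05333 √h.
This is separable: 2 d(√h)/dt = −0.05333/A, so √h = √h₀ − (0.05333/(2A)) t.
√h = √1.377 − 0.05333·207.0/(2·7.474) = 1.17346 − 0.738514 = 0.434942.
h = 0.434942² = 0.189175 m.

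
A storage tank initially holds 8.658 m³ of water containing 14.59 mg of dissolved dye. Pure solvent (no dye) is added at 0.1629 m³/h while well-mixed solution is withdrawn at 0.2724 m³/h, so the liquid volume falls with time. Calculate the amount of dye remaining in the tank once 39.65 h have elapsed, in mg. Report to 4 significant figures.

Total volume: dV/dt = Q_in − Q_out = -0.109500 m³/h, so V(t) = 8.658 − 0.109500 t and V(39.65) = 4.31632 m³.
Solute balance: dm/dt = 0 − Q_out C = −Q_out m/V(t).
Separate: dm/m = −Q_out dt/V(t) ⇒ ln(m/m₀) = −(Q_out/(Q_in−Q_out)) ln(V/V₀).
m = m₀ (V₀/V)^(Q_out/(Q_in−Q_out)) = 14.59 × (8.658/4.31632)^(-2.48767) = 2.58240 mg.

2.582 mg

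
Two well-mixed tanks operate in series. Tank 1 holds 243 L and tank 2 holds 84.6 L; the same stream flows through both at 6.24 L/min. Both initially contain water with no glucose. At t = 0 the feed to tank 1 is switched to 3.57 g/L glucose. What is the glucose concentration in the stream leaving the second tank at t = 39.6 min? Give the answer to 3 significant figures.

1.69 g/L

Time constants: τᵢ = Vᵢ/Q for each well-mixed tank.
τ₁ = 243/6.24 = 38.942 min; τ₂ = 84.6/6.24 = 13.558 min.
Solving the cascade with C₁(0)=C₂(0)=0 gives C₂(t) = C_in[1 − (τ₁ e^(−t/τ₁) − τ₂ e^(−t/τ₂))/(τ₁ − τ₂)].
At t = 39.6: e^(−t/τ₁) = 0.36172, e^(−t/τ₂) = 0.053888.
C₂ = 3.57·[1 − (38.942·0.36172 − 13.558·0.053888)/(25.385)] = 3.57·0.47387 = 1.6917 g/L.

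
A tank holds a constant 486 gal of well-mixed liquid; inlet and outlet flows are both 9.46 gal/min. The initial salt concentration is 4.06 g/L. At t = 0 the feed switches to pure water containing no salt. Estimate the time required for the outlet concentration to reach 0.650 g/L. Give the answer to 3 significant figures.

94.1 min

Unsteady species balance (constant V, well mixed): V dC/dt = Q(C_in − C), so τ = V/Q = 51.374 min.
C(t) = C_in + (C₀ − C_in) e^(−t/τ). Set C = 0.650 and solve for t:
e^(−t/τ) = (C − C_in)/(C₀ − C_in) = (0.650 − 0)/(4.06 − 0) = 0.16010
t = −τ ln(…) = 51.374 × 1.8320 = 94.116 min.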